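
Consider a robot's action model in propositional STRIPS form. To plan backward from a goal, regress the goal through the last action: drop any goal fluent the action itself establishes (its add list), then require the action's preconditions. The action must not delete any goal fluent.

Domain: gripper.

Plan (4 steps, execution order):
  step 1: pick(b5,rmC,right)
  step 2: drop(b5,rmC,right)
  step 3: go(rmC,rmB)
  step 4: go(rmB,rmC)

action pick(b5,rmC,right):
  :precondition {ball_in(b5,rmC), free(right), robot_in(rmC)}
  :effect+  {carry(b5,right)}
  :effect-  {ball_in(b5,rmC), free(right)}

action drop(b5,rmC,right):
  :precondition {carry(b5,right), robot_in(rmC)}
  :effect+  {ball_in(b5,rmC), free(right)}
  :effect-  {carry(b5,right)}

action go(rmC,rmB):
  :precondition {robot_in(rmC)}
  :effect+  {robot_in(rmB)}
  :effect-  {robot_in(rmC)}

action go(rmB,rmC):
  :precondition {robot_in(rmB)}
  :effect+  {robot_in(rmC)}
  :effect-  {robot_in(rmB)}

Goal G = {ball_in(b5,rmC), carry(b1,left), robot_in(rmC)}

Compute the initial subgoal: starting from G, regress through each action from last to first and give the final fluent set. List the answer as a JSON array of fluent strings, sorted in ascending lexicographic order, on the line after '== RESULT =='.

Work backward from the goal:
  through step 4 (go(rmB,rmC)): drop {robot_in(rmC)}, keep {ball_in(b5,rmC), carry(b1,left)}, require {robot_in(rmB)}
    → {ball_in(b5,rmC), carry(b1,left), robot_in(rmB)}
  through step 3 (go(rmC,rmB)): drop {robot_in(rmB)}, keep {ball_in(b5,rmC), carry(b1,left)}, require {robot_in(rmC)}
    → {ball_in(b5,rmC), carry(b1,left), robot_in(rmC)}
  through step 2 (drop(b5,rmC,right)): drop {ball_in(b5,rmC)}, keep {carry(b1,left), robot_in(rmC)}, require {carry(b5,right), robot_in(rmC)}
    → {carry(b1,left), carry(b5,right), robot_in(rmC)}
  through step 1 (pick(b5,rmC,right)): drop {carry(b5,right)}, keep {carry(b1,left), robot_in(rmC)}, require {ball_in(b5,rmC), free(right), robot_in(rmC)}
    → {ball_in(b5,rmC), carry(b1,left), free(right), robot_in(rmC)}

== RESULT ==
["ball_in(b5,rmC)", "carry(b1,left)", "free(right)", "robot_in(rmC)"]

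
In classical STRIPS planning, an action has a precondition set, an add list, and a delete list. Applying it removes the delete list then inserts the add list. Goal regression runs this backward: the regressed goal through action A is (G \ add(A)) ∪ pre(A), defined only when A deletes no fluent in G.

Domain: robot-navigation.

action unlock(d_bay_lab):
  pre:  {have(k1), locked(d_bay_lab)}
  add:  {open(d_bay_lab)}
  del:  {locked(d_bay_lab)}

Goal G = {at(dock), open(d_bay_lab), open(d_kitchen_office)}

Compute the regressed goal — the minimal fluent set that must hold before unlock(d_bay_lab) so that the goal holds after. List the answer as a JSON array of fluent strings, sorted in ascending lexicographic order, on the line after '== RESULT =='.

Regress:
  G ∩ del = {}  (empty — regression defined)
  G \ add = {at(dock), open(d_bay_lab), open(d_kitchen_office)} \ {open(d_bay_lab)} = {at(dock), open(d_kitchen_office)}
  ∪ pre   = {at(dock), open(d_kitchen_office)} ∪ {have(k1), locked(d_bay_lab)}
          = {at(dock), have(k1), locked(d_bay_lab), open(d_kitchen_office)}

== RESULT ==
["at(dock)", "have(k1)", "locked(d_bay_lab)", "open(d_kitchen_office)"]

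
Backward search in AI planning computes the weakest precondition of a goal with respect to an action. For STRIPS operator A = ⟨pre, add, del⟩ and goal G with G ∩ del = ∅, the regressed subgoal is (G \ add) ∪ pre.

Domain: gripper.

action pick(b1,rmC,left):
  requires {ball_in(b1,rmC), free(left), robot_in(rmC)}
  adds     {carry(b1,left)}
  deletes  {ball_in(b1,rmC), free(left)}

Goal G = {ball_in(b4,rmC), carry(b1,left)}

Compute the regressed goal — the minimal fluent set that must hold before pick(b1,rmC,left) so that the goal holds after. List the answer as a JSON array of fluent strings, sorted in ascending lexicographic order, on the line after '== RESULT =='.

Compute (G \ add) ∪ pre:
  G ∩ del = {}  (empty — regression defined)
  G \ add = {ball_in(b4,rmC), carry(b1,left)} \ {carry(b1,left)} = {ball_in(b4,rmC)}
  ∪ pre   = {ball_in(b4,rmC)} ∪ {ball_in(b1,rmC), free(left), robot_in(rmC)}
          = {ball_in(b1,rmC), ball_in(b4,rmC), free(left), robot_in(rmC)}

== RESULT ==
["ball_in(b1,rmC)", "ball_in(b4,rmC)", "free(left)", "robot_in(rmC)"]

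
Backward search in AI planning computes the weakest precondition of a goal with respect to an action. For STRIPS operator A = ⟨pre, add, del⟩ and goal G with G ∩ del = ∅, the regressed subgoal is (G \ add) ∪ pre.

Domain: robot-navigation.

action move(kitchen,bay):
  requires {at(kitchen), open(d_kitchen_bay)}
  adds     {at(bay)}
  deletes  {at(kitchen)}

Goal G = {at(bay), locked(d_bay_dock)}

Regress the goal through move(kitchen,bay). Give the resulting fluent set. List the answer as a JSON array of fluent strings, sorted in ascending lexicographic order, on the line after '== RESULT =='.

Regress:
  G ∩ del = {}  (empty — regression defined)
  G \ add = {at(bay), locked(d_bay_dock)} \ {at(bay)} = {locked(d_bay_dock)}
  ∪ pre   = {locked(d_bay_dock)} ∪ {at(kitchen), open(d_kitchen_bay)}
          = {at(kitchen), locked(d_bay_dock), open(d_kitchen_bay)}

== RESULT ==
["at(kitchen)", "locked(d_bay_dock)", "open(d_kitchen_bay)"]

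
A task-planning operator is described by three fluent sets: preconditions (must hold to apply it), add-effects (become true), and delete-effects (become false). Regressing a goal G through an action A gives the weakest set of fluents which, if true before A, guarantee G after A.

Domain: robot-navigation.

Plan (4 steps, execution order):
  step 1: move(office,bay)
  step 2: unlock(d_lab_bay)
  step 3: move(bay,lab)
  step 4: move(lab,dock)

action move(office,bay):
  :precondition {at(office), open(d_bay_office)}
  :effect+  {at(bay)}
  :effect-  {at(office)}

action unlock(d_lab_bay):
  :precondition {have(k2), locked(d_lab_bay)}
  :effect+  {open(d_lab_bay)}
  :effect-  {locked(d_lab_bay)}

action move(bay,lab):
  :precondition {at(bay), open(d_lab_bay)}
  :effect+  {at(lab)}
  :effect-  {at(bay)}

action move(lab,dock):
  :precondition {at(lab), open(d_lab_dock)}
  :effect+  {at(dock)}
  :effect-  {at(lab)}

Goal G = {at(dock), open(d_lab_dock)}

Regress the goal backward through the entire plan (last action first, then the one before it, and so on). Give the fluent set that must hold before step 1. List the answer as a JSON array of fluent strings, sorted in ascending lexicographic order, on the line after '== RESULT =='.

Work backward from the goal:
  through step 4 (move(lab,dock)): drop {at(dock)}, keep {open(d_lab_dock)}, require {at(lab), open(d_lab_dock)}
    → {at(lab), open(d_lab_dock)}
  through step 3 (move(bay,lab)): drop {at(lab)}, keep {open(d_lab_dock)}, require {at(bay), open(d_lab_bay)}
    → {at(bay), open(d_lab_bay), open(d_lab_dock)}
  through step 2 (unlock(d_lab_bay)): drop {open(d_lab_bay)}, keep {at(bay), open(d_lab_dock)}, require {have(k2), locked(d_lab_bay)}
    → {at(bay), have(k2), locked(d_lab_bay), open(d_lab_dock)}
  through step 1 (move(office,bay)): drop {at(bay)}, keep {have(k2), locked(d_lab_bay), open(d_lab_dock)}, require {at(office), open(d_bay_office)}
    → {at(office), have(k2), locked(d_lab_bay), open(d_bay_office), open(d_lab_dock)}

== RESULT ==
["at(office)", "have(k2)", "locked(d_lab_bay)", "open(d_bay_office)", "open(d_lab_dock)"]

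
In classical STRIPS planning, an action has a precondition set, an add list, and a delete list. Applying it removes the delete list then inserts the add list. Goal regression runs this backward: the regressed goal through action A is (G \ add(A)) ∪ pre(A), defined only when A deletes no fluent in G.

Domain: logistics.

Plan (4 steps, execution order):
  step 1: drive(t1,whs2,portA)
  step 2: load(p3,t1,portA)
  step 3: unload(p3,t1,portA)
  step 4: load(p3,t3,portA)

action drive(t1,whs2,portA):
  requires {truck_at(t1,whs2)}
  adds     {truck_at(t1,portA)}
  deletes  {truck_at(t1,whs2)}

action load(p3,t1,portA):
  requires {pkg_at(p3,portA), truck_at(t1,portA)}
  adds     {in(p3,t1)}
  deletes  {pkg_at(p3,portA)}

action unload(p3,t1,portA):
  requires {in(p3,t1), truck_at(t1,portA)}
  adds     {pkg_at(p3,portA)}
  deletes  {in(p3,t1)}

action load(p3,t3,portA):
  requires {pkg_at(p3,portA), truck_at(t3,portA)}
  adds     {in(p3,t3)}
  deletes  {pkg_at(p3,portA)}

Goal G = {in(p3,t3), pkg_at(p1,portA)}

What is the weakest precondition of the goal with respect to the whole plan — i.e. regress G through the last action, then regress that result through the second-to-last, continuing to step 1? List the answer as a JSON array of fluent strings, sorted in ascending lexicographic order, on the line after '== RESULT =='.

Work backward from the goal:
  through step 4 (load(p3,t3,portA)): drop {in(p3,t3)}, keep {pkg_at(p1,portA)}, require {pkg_at(p3,portA), truck_at(t3,portA)}
    → {pkg_at(p1,portA), pkg_at(p3,portA), truck_at(t3,portA)}
  through step 3 (unload(p3,t1,portA)): drop {pkg_at(p3,portA)}, keep {pkg_at(p1,portA), truck_at(t3,portA)}, require {in(p3,t1), truck_at(t1,portA)}
    → {in(p3,t1), pkg_at(p1,portA), truck_at(t1,portA), truck_at(t3,portA)}
  through step 2 (load(p3,t1,portA)): drop {in(p3,t1)}, keep {pkg_at(p1,portA), truck_at(t1,portA), truck_at(t3,portA)}, require {pkg_at(p3,portA), truck_at(t1,portA)}
    → {pkg_at(p1,portA), pkg_at(p3,portA), truck_at(t1,portA), truck_at(t3,portA)}
  through step 1 (drive(t1,whs2,portA)): drop {truck_at(t1,portA)}, keep {pkg_at(p1,portA), pkg_at(p3,portA), truck_at(t3,portA)}, require {truck_at(t1,whs2)}
    → {pkg_at(p1,portA), pkg_at(p3,portA), truck_at(t1,whs2), truck_at(t3,portA)}

== RESULT ==
["pkg_at(p1,portA)", "pkg_at(p3,portA)", "truck_at(t1,whs2)", "truck_at(t3,portA)"]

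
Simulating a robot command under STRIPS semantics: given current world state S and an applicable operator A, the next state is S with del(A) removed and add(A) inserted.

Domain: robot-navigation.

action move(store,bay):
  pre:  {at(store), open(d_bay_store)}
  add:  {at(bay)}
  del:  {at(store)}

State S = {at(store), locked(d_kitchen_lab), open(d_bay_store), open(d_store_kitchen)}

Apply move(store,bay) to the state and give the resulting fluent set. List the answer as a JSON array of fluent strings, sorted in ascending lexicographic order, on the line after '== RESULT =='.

Compute (S \ del) ∪ add:
  pre ⊆ S: {at(store), open(d_bay_store)} ⊆ S  — applicable
  S \ del = {locked(d_kitchen_lab), open(d_bay_store), open(d_store_kitchen)}
  ∪ add   = {at(bay), locked(d_kitchen_lab), open(d_bay_store), open(d_store_kitchen)}

== RESULT ==
["at(bay)", "locked(d_kitchen_lab)", "open(d_bay_store)", "open(d_store_kitchen)"]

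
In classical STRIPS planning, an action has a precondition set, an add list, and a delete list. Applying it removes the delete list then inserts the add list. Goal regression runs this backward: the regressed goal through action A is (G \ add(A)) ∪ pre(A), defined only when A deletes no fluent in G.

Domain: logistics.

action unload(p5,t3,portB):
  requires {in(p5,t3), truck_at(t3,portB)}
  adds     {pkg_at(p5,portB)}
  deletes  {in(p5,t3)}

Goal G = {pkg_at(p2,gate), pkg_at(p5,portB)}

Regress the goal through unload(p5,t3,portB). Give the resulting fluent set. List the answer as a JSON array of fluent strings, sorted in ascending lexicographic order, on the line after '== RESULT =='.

Compute (G \ add) ∪ pre:
  G ∩ del = {}  (empty — regression defined)
  G \ add = {pkg_at(p2,gate), pkg_at(p5,portB)} \ {pkg_at(p5,portB)} = {pkg_at(p2,gate)}
  ∪ pre   = {pkg_at(p2,gate)} ∪ {in(p5,t3), truck_at(t3,portB)}
          = {in(p5,t3), pkg_at(p2,gate), truck_at(t3,portB)}

== RESULT ==
["in(p5,t3)", "pkg_at(p2,gate)", "truck_at(t3,portB)"]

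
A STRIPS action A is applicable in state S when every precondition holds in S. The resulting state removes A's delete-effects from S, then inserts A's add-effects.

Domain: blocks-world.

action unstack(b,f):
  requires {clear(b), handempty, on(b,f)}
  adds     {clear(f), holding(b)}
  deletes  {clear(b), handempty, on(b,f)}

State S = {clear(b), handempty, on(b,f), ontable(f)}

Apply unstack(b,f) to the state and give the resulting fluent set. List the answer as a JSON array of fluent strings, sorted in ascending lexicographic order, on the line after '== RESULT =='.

Compute (S \ del) ∪ add:
  pre ⊆ S: {clear(b), handempty, on(b,f)} ⊆ S  — applicable
  S \ del = {ontable(f)}
  ∪ add   = {clear(f), holding(b), ontable(f)}

== RESULT ==
["clear(f)", "holding(b)", "ontable(f)"]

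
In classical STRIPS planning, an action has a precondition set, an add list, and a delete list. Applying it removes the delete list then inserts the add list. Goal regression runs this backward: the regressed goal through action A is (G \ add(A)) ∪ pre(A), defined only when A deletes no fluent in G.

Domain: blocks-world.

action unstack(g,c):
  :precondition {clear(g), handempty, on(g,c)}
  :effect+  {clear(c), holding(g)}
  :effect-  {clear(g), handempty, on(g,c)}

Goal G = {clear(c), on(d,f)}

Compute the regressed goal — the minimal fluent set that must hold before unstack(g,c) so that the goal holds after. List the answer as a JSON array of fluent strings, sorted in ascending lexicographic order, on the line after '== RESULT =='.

Regress:
  G ∩ del = {}  (empty — regression defined)
  G \ add = {clear(c), on(d,f)} \ {clear(c), holding(g)} = {on(d,f)}
  ∪ pre   = {on(d,f)} ∪ {clear(g), handempty, on(g,c)}
          = {clear(g), handempty, on(d,f), on(g,c)}

== RESULT ==
["clear(g)", "handempty", "on(d,f)", "on(g,c)"]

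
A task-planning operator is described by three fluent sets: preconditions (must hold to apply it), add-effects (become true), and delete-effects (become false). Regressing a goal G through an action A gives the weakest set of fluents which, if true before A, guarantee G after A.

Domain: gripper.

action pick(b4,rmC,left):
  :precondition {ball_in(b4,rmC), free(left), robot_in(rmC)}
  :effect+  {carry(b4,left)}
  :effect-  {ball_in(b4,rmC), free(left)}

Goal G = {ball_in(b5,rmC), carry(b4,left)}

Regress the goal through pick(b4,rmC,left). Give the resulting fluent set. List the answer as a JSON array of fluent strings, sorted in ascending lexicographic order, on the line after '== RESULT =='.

Compute (G \ add) ∪ pre:
  G ∩ del = {}  (empty — regression defined)
  G \ add = {ball_in(b5,rmC), carry(b4,left)} \ {carry(b4,left)} = {ball_in(b5,rmC)}
  ∪ pre   = {ball_in(b5,rmC)} ∪ {ball_in(b4,rmC), free(left), robot_in(rmC)}
          = {ball_in(b4,rmC), ball_in(b5,rmC), free(left), robot_in(rmC)}

== RESULT ==
["ball_in(b4,rmC)", "ball_in(b5,rmC)", "free(left)", "robot_in(rmC)"]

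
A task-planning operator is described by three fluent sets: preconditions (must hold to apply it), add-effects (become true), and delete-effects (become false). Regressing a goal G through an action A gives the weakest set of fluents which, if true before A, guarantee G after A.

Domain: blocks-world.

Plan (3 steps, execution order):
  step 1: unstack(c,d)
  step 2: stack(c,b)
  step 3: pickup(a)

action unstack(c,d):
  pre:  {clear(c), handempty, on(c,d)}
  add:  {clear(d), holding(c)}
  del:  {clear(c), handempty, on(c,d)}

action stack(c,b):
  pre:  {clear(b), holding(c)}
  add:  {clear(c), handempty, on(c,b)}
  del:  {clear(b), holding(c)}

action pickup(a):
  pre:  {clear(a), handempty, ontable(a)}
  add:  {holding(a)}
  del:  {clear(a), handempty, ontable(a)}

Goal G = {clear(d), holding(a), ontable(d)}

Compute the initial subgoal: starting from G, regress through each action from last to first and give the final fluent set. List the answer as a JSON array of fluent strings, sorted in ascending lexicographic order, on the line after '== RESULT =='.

Regress step by step:
  through step 3 (pickup(a)): drop {holding(a)}, keep {clear(d), ontable(d)}, require {clear(a), handempty, ontable(a)}
    → {clear(a), clear(d), handempty, ontable(a), ontable(d)}
  through step 2 (stack(c,b)): drop {handempty}, keep {clear(a), clear(d), ontable(a), ontable(d)}, require {clear(b), holding(c)}
    → {clear(a), clear(b), clear(d), holding(c), ontable(a), ontable(d)}
  through step 1 (unstack(c,d)): drop {clear(d), holding(c)}, keep {clear(a), clear(b), ontable(a), ontable(d)}, require {clear(c), handempty, on(c,d)}
    → {clear(a), clear(b), clear(c), handempty, on(c,d), ontable(a), ontable(d)}

== RESULT ==
["clear(a)", "clear(b)", "clear(c)", "handempty", "on(c,d)", "ontable(a)", "ontable(d)"]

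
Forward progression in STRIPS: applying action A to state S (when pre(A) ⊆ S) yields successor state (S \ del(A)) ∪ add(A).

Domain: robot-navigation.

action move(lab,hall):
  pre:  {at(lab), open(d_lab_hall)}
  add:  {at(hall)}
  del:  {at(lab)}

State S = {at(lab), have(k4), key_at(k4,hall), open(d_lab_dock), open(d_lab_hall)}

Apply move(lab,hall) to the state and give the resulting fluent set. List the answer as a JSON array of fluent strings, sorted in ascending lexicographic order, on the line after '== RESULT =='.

Compute (S \ del) ∪ add:
  pre ⊆ S: {at(lab), open(d_lab_hall)} ⊆ S  — applicable
  S \ del = {have(k4), key_at(k4,hall), open(d_lab_dock), open(d_lab_hall)}
  ∪ add   = {at(hall), have(k4), key_at(k4,hall), open(d_lab_dock), open(d_lab_hall)}

== RESULT ==
["at(hall)", "have(k4)", "key_at(k4,hall)", "open(d_lab_dock)", "open(d_lab_hall)"]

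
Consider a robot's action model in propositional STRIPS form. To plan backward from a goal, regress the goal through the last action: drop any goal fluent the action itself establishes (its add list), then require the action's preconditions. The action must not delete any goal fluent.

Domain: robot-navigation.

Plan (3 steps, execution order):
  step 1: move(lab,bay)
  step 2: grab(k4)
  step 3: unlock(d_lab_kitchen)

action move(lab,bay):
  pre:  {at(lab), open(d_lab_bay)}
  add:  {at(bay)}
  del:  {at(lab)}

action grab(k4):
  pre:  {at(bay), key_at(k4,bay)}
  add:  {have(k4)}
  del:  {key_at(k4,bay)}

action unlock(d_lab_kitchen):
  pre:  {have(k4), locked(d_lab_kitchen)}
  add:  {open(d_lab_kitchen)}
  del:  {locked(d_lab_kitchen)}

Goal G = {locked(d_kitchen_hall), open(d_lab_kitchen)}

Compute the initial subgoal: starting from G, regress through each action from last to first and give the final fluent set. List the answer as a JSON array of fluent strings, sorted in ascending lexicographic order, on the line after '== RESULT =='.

Regress step by step:
  through step 3 (unlock(d_lab_kitchen)): drop {open(d_lab_kitchen)}, keep {locked(d_kitchen_hall)}, require {have(k4), locked(d_lab_kitchen)}
    → {have(k4), locked(d_kitchen_hall), locked(d_lab_kitchen)}
  through step 2 (grab(k4)): drop {have(k4)}, keep {locked(d_kitchen_hall), locked(d_lab_kitchen)}, require {at(bay), key_at(k4,bay)}
    → {at(bay), key_at(k4,bay), locked(d_kitchen_hall), locked(d_lab_kitchen)}
  through step 1 (move(lab,bay)): drop {at(bay)}, keep {key_at(k4,bay), locked(d_kitchen_hall), locked(d_lab_kitchen)}, require {at(lab), open(d_lab_bay)}
    → {at(lab), key_at(k4,bay), locked(d_kitchen_hall), locked(d_lab_kitchen), open(d_lab_bay)}

== RESULT ==
["at(lab)", "key_at(k4,bay)", "locked(d_kitchen_hall)", "locked(d_lab_kitchen)", "open(d_lab_bay)"]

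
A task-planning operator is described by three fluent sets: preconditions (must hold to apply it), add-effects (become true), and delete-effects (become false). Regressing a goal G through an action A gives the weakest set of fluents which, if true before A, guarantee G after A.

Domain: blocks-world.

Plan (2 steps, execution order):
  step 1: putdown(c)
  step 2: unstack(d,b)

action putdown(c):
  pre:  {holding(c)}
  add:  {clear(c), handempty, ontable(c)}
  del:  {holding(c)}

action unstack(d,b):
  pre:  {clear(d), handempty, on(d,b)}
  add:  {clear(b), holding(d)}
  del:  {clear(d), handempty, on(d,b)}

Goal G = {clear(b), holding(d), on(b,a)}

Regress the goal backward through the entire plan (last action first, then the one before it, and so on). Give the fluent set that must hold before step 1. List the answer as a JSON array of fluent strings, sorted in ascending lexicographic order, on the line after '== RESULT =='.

Regress step by step:
  through step 2 (unstack(d,b)): drop {clear(b), holding(d)}, keep {on(b,a)}, require {clear(d), handempty, on(d,b)}
    → {clear(d), handempty, on(b,a), on(d,b)}
  through step 1 (putdown(c)): drop {handempty}, keep {clear(d), on(b,a), on(d,b)}, require {holding(c)}
    → {clear(d), holding(c), on(b,a), on(d,b)}

== RESULT ==
["clear(d)", "holding(c)", "on(b,a)", "on(d,b)"]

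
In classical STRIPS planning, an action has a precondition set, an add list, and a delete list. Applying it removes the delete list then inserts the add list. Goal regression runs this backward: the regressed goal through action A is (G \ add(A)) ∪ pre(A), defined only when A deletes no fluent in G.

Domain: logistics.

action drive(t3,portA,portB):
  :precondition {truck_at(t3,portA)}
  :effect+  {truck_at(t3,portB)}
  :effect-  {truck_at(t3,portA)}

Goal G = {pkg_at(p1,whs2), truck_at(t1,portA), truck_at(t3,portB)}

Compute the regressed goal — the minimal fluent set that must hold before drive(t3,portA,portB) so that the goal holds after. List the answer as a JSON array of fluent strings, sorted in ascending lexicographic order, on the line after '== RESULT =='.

Compute (G \ add) ∪ pre:
  G ∩ del = {}  (empty — regression defined)
  G \ add = {pkg_at(p1,whs2), truck_at(t1,portA), truck_at(t3,portB)} \ {truck_at(t3,portB)} = {pkg_at(p1,whs2), truck_at(t1,portA)}
  ∪ pre   = {pkg_at(p1,whs2), truck_at(t1,portA)} ∪ {truck_at(t3,portA)}
          = {pkg_at(p1,whs2), truck_at(t1,portA), truck_at(t3,portA)}

== RESULT ==
["pkg_at(p1,whs2)", "truck_at(t1,portA)", "truck_at(t3,portA)"]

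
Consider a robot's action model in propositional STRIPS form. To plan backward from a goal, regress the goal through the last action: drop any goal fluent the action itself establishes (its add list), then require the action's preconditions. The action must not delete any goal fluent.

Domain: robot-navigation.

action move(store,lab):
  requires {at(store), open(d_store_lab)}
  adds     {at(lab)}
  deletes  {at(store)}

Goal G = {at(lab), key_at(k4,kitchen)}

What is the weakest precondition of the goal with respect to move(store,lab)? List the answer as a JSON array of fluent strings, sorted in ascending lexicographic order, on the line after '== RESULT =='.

Regress:
  G ∩ del = {}  (empty — regression defined)
  G \ add = {at(lab), key_at(k4,kitchen)} \ {at(lab)} = {key_at(k4,kitchen)}
  ∪ pre   = {key_at(k4,kitchen)} ∪ {at(store), open(d_store_lab)}
          = {at(store), key_at(k4,kitchen), open(d_store_lab)}

== RESULT ==
["at(store)", "key_at(k4,kitchen)", "open(d_store_lab)"]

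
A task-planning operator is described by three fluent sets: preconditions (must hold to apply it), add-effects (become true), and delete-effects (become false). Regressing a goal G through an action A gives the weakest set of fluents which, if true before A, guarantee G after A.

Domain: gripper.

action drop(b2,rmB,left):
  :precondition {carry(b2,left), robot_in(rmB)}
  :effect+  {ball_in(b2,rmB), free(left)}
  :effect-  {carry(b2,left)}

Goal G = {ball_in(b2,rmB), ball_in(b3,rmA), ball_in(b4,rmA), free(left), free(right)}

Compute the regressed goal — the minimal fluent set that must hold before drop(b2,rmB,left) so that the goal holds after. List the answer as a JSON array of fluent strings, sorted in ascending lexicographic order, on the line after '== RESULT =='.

Regress:
  G ∩ del = {}  (empty — regression defined)
  G \ add = {ball_in(b2,rmB), ball_in(b3,rmA), ball_in(b4,rmA), free(left), free(right)} \ {ball_in(b2,rmB), free(left)} = {ball_in(b3,rmA), ball_in(b4,rmA), free(right)}
  ∪ pre   = {ball_in(b3,rmA), ball_in(b4,rmA), free(right)} ∪ {carry(b2,left), robot_in(rmB)}
          = {ball_in(b3,rmA), ball_in(b4,rmA), carry(b2,left), free(right), robot_in(rmB)}

== RESULT ==
["ball_in(b3,rmA)", "ball_in(b4,rmA)", "carry(b2,left)", "free(right)", "robot_in(rmB)"]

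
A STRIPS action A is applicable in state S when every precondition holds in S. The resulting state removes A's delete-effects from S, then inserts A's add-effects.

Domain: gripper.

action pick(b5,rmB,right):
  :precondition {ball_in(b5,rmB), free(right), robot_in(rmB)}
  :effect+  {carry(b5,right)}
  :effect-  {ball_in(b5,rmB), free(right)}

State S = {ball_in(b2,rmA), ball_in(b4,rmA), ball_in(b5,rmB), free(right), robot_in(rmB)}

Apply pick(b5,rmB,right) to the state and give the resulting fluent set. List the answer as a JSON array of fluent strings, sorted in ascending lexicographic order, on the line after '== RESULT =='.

Compute (S \ del) ∪ add:
  pre ⊆ S: {ball_in(b5,rmB), free(right), robot_in(rmB)} ⊆ S  — applicable
  S \ del = {ball_in(b2,rmA), ball_in(b4,rmA), robot_in(rmB)}
  ∪ add   = {ball_in(b2,rmA), ball_in(b4,rmA), carry(b5,right), robot_in(rmB)}

== RESULT ==
["ball_in(b2,rmA)", "ball_in(b4,rmA)", "carry(b5,right)", "robot_in(rmB)"]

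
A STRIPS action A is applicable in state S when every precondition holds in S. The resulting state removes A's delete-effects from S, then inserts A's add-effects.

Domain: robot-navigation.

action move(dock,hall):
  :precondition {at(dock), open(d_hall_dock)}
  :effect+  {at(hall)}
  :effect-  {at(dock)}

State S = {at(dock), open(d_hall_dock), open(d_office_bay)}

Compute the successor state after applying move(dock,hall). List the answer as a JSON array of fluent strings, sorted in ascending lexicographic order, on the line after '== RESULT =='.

Progress:
  pre ⊆ S: {at(dock), open(d_hall_dock)} ⊆ S  — applicable
  S \ del = {open(d_hall_dock), open(d_office_bay)}
  ∪ add   = {at(hall), open(d_hall_dock), open(d_office_bay)}

== RESULT ==
["at(hall)", "open(d_hall_dock)", "open(d_office_bay)"]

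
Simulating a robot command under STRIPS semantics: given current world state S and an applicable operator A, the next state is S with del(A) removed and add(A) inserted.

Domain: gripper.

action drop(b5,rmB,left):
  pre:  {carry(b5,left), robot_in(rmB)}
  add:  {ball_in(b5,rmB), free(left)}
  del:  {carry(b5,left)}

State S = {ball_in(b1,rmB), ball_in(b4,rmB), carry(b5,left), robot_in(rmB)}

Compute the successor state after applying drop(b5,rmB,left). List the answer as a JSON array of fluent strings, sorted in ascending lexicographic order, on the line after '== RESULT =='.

Progress:
  pre ⊆ S: {carry(b5,left), robot_in(rmB)} ⊆ S  — applicable
  S \ del = {ball_in(b1,rmB), ball_in(b4,rmB), robot_in(rmB)}
  ∪ add   = {ball_in(b1,rmB), ball_in(b4,rmB), ball_in(b5,rmB), free(left), robot_in(rmB)}

== RESULT ==
["ball_in(b1,rmB)", "ball_in(b4,rmB)", "ball_in(b5,rmB)", "free(left)", "robot_in(rmB)"]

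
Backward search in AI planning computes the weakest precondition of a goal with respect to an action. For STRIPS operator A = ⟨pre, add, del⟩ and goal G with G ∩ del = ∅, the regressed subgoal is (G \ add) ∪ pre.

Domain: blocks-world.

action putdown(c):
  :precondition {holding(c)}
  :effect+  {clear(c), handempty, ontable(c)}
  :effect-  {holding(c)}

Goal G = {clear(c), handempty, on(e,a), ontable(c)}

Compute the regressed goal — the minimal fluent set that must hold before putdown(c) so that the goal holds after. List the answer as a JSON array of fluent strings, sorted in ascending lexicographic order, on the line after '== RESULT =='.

Regress:
  G ∩ del = {}  (empty — regression defined)
  G \ add = {clear(c), handempty, on(e,a), ontable(c)} \ {clear(c), handempty, ontable(c)} = {on(e,a)}
  ∪ pre   = {on(e,a)} ∪ {holding(c)}
          = {holding(c), on(e,a)}

== RESULT ==
["holding(c)", "on(e,a)"]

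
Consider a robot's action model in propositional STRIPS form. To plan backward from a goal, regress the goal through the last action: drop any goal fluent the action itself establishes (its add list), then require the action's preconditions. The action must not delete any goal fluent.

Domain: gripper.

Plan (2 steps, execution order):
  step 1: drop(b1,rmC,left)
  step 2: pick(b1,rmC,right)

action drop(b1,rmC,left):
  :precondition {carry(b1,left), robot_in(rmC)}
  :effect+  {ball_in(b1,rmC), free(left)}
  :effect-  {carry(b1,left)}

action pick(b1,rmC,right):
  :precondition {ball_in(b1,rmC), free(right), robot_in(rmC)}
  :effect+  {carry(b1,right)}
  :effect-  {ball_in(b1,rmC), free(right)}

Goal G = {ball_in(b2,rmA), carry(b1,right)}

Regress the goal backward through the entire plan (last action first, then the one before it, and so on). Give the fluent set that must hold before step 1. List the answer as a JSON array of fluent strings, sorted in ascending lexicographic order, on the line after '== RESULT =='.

Regress step by step:
  through step 2 (pick(b1,rmC,right)): drop {carry(b1,right)}, keep {ball_in(b2,rmA)}, require {ball_in(b1,rmC), free(right), robot_in(rmC)}
    → {ball_in(b1,rmC), ball_in(b2,rmA), free(right), robot_in(rmC)}
  through step 1 (drop(b1,rmC,left)): drop {ball_in(b1,rmC)}, keep {ball_in(b2,rmA), free(right), robot_in(rmC)}, require {carry(b1,left), robot_in(rmC)}
    → {ball_in(b2,rmA), carry(b1,left), free(right), robot_in(rmC)}

== RESULT ==
["ball_in(b2,rmA)", "carry(b1,left)", "free(right)", "robot_in(rmC)"]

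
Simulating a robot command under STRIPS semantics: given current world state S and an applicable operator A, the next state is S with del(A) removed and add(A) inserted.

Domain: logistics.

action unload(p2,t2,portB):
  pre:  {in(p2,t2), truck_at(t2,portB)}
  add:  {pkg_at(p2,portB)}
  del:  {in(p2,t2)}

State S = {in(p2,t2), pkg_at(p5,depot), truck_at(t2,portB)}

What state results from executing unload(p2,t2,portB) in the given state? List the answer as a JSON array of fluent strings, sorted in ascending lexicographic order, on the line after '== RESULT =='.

Compute (S \ del) ∪ add:
  pre ⊆ S: {in(p2,t2), truck_at(t2,portB)} ⊆ S  — applicable
  S \ del = {pkg_at(p5,depot), truck_at(t2,portB)}
  ∪ add   = {pkg_at(p2,portB), pkg_at(p5,depot), truck_at(t2,portB)}

== RESULT ==
["pkg_at(p2,portB)", "pkg_at(p5,depot)", "truck_at(t2,portB)"]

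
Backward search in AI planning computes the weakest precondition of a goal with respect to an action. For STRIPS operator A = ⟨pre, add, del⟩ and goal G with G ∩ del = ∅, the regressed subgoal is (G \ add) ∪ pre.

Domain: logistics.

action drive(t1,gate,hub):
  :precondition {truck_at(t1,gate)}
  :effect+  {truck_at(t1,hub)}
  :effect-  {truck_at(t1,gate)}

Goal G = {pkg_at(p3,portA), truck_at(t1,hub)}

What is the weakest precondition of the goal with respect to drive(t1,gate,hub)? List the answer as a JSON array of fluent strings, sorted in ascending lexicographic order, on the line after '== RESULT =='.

Compute (G \ add) ∪ pre:
  G ∩ del = {}  (empty — regression defined)
  G \ add = {pkg_at(p3,portA), truck_at(t1,hub)} \ {truck_at(t1,hub)} = {pkg_at(p3,portA)}
  ∪ pre   = {pkg_at(p3,portA)} ∪ {truck_at(t1,gate)}
          = {pkg_at(p3,portA), truck_at(t1,gate)}

== RESULT ==
["pkg_at(p3,portA)", "truck_at(t1,gate)"]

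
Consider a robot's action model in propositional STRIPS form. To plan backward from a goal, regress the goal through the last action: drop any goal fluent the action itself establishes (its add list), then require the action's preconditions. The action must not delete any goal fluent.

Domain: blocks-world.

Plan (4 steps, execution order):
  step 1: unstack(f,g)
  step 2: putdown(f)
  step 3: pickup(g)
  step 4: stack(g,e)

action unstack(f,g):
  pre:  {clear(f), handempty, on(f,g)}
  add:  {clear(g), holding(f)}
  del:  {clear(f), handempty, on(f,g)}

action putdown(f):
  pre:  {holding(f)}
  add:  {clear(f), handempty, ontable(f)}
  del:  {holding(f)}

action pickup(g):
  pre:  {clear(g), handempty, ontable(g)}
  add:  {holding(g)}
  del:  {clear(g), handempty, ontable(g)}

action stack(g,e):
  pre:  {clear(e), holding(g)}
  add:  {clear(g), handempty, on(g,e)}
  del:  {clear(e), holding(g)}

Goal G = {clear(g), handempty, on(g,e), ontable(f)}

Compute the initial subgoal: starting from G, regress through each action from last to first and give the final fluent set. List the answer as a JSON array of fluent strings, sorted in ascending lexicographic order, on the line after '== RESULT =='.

Work backward from the goal:
  through step 4 (stack(g,e)): drop {clear(g), handempty, on(g,e)}, keep {ontable(f)}, require {clear(e), holding(g)}
    → {clear(e), holding(g), ontable(f)}
  through step 3 (pickup(g)): drop {holding(g)}, keep {clear(e), ontable(f)}, require {clear(g), handempty, ontable(g)}
    → {clear(e), clear(g), handempty, ontable(f), ontable(g)}
  through step 2 (putdown(f)): drop {handempty, ontable(f)}, keep {clear(e), clear(g), ontable(g)}, require {holding(f)}
    → {clear(e), clear(g), holding(f), ontable(g)}
  through step 1 (unstack(f,g)): drop {clear(g), holding(f)}, keep {clear(e), ontable(g)}, require {clear(f), handempty, on(f,g)}
    → {clear(e), clear(f), handempty, on(f,g), ontable(g)}

== RESULT ==
["clear(e)", "clear(f)", "handempty", "on(f,g)", "ontable(g)"]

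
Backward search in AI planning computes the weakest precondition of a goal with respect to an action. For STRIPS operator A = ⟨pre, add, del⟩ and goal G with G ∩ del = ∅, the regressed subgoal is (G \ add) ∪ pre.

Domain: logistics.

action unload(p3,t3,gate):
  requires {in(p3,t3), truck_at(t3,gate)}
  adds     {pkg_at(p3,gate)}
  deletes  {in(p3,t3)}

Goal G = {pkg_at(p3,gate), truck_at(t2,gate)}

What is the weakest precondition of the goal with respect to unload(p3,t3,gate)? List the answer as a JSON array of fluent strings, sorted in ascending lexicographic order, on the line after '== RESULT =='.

Regress:
  G ∩ del = {}  (empty — regression defined)
  G \ add = {pkg_at(p3,gate), truck_at(t2,gate)} \ {pkg_at(p3,gate)} = {truck_at(t2,gate)}
  ∪ pre   = {truck_at(t2,gate)} ∪ {in(p3,t3), truck_at(t3,gate)}
          = {in(p3,t3), truck_at(t2,gate), truck_at(t3,gate)}

== RESULT ==
["in(p3,t3)", "truck_at(t2,gate)", "truck_at(t3,gate)"]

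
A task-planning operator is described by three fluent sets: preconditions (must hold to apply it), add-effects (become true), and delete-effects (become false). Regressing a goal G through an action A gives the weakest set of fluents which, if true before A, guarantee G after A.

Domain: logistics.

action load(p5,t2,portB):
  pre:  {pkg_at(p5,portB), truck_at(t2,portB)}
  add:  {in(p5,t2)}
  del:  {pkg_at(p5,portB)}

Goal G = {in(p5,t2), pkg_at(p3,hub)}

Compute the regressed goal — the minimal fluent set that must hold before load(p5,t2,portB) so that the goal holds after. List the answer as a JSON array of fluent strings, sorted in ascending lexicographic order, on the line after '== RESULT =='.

Regress:
  G ∩ del = {}  (empty — regression defined)
  G \ add = {in(p5,t2), pkg_at(p3,hub)} \ {in(p5,t2)} = {pkg_at(p3,hub)}
  ∪ pre   = {pkg_at(p3,hub)} ∪ {pkg_at(p5,portB), truck_at(t2,portB)}
          = {pkg_at(p3,hub), pkg_at(p5,portB), truck_at(t2,portB)}

== RESULT ==
["pkg_at(p3,hub)", "pkg_at(p5,portB)", "truck_at(t2,portB)"]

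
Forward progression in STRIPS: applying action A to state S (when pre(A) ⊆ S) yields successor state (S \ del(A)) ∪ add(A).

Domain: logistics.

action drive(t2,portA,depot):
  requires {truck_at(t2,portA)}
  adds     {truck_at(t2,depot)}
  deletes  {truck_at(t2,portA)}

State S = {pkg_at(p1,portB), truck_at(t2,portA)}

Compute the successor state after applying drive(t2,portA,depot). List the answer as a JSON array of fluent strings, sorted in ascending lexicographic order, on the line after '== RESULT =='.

Compute (S \ del) ∪ add:
  pre ⊆ S: {truck_at(t2,portA)} ⊆ S  — applicable
  S \ del = {pkg_at(p1,portB)}
  ∪ add   = {pkg_at(p1,portB), truck_at(t2,depot)}

== RESULT ==
["pkg_at(p1,portB)", "truck_at(t2,depot)"]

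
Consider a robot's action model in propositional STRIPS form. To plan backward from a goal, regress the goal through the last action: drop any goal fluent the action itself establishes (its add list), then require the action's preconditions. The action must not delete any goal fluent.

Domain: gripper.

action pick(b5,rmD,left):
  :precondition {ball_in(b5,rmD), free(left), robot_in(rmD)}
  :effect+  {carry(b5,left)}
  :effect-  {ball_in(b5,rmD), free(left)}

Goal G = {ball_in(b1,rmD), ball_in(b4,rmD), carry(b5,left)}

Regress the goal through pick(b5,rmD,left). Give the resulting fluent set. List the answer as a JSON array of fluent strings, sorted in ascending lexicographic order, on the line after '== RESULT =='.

Regress:
  G ∩ del = {}  (empty — regression defined)
  G \ add = {ball_in(b1,rmD), ball_in(b4,rmD), carry(b5,left)} \ {carry(b5,left)} = {ball_in(b1,rmD), ball_in(b4,rmD)}
  ∪ pre   = {ball_in(b1,rmD), ball_in(b4,rmD)} ∪ {ball_in(b5,rmD), free(left), robot_in(rmD)}
          = {ball_in(b1,rmD), ball_in(b4,rmD), ball_in(b5,rmD), free(left), robot_in(rmD)}

== RESULT ==
["ball_in(b1,rmD)", "ball_in(b4,rmD)", "ball_in(b5,rmD)", "free(left)", "robot_in(rmD)"]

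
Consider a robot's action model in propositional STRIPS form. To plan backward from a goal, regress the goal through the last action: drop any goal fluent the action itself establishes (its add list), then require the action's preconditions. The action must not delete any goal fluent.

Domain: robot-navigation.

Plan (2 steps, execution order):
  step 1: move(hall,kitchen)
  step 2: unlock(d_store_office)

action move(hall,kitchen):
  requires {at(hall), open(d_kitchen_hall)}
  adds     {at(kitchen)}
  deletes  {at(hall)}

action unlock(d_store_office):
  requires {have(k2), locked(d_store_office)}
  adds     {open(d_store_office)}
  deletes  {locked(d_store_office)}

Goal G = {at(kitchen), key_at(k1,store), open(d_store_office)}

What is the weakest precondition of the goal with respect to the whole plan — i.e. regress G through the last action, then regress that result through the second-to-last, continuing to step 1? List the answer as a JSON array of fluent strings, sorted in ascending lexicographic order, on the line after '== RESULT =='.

Work backward from the goal:
  through step 2 (unlock(d_store_office)): drop {open(d_store_office)}, keep {at(kitchen), key_at(k1,store)}, require {have(k2), locked(d_store_office)}
    → {at(kitchen), have(k2), key_at(k1,store), locked(d_store_office)}
  through step 1 (move(hall,kitchen)): drop {at(kitchen)}, keep {have(k2), key_at(k1,store), locked(d_store_office)}, require {at(hall), open(d_kitchen_hall)}
    → {at(hall), have(k2), key_at(k1,store), locked(d_store_office), open(d_kitchen_hall)}

== RESULT ==
["at(hall)", "have(k2)", "key_at(k1,store)", "locked(d_store_office)", "open(d_kitchen_hall)"]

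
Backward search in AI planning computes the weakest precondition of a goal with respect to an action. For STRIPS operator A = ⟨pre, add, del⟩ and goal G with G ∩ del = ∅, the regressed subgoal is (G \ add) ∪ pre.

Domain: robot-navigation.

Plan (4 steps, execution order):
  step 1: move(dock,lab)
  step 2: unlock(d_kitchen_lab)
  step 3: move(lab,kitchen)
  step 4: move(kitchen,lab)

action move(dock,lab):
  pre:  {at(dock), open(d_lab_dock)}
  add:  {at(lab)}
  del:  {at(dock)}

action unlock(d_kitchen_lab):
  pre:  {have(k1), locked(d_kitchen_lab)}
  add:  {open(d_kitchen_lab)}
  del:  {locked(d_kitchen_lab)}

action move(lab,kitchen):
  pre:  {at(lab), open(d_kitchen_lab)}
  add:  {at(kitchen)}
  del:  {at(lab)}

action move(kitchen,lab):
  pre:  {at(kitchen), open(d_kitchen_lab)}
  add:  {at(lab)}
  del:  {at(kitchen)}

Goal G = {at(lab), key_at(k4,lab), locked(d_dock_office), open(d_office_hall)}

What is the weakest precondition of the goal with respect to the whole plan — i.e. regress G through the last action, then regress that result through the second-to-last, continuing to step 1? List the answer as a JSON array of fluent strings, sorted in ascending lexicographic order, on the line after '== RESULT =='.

Regress step by step:
  through step 4 (move(kitchen,lab)): drop {at(lab)}, keep {key_at(k4,lab), locked(d_dock_office), open(d_office_hall)}, require {at(kitchen), open(d_kitchen_lab)}
    → {at(kitchen), key_at(k4,lab), locked(d_dock_office), open(d_kitchen_lab), open(d_office_hall)}
  through step 3 (move(lab,kitchen)): drop {at(kitchen)}, keep {key_at(k4,lab), locked(d_dock_office), open(d_kitchen_lab), open(d_office_hall)}, require {at(lab), open(d_kitchen_lab)}
    → {at(lab), key_at(k4,lab), locked(d_dock_office), open(d_kitchen_lab), open(d_office_hall)}
  through step 2 (unlock(d_kitchen_lab)): drop {open(d_kitchen_lab)}, keep {at(lab), key_at(k4,lab), locked(d_dock_office), open(d_office_hall)}, require {have(k1), locked(d_kitchen_lab)}
    → {at(lab), have(k1), key_at(k4,lab), locked(d_dock_office), locked(d_kitchen_lab), open(d_office_hall)}
  through step 1 (move(dock,lab)): drop {at(lab)}, keep {have(k1), key_at(k4,lab), locked(d_dock_office), locked(d_kitchen_lab), open(d_office_hall)}, require {at(dock), open(d_lab_dock)}
    → {at(dock), have(k1), key_at(k4,lab), locked(d_dock_office), locked(d_kitchen_lab), open(d_lab_dock), open(d_office_hall)}

== RESULT ==
["at(dock)", "have(k1)", "key_at(k4,lab)", "locked(d_dock_office)", "locked(d_kitchen_lab)", "open(d_lab_dock)", "open(d_office_hall)"]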